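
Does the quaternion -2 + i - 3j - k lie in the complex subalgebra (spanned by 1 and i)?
No. The quaternion -2 + i - 3j - k has j-coefficient y = -3 and k-coefficient z = -1, not both zero, so it does not lie in the complex subalgebra spanned by 1 and i.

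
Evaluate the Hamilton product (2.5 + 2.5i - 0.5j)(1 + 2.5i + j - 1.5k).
-3.25 + 9.5i + 5.75j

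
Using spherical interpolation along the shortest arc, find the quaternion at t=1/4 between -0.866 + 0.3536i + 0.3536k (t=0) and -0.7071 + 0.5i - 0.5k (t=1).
-0.8941 + 0.4255i + 0.1396k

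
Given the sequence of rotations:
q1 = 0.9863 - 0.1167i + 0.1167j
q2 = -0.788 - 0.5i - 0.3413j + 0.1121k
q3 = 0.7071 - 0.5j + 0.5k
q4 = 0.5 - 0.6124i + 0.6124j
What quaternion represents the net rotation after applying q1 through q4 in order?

q2 · q1 = -0.7957 - 0.4143i - 0.4417j + 0.0124k
q3 · q2 · q1 = -0.7897 - 0.0783i - 0.1216j - 0.5962k
q4 · q3 · q2 · q1 = -0.3683 + 0.0793i - 0.9095j - 0.1757k
-0.3683 + 0.0793i - 0.9095j - 0.1757k


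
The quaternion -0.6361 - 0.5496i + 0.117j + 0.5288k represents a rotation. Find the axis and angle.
axis = (-0.7123, 0.1516, 0.6853), θ = 259°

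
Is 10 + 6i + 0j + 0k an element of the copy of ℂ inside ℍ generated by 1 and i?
Yes. The quaternion 10 + 6i has j- and k-coefficients y = z = 0, so it lies in the complex subalgebra spanned by 1 and i.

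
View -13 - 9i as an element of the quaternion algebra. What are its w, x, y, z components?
-13 - 9i + 0j + 0k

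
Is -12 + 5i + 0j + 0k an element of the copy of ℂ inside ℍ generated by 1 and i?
Yes. The quaternion -12 + 5i has j- and k-coefficients y = z = 0, so it lies in the complex subalgebra spanned by 1 and i.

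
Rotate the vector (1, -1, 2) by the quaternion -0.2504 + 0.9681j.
(-1.844, -1, -1.264)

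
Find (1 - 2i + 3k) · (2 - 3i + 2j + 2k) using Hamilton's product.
-10 - 13i - 3j + 4k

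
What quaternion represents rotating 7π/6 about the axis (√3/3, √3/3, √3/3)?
-0.2588 + 0.5577i + 0.5577j + 0.5577k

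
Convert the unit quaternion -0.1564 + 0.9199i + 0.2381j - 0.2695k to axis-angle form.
axis = (0.9314, 0.2411, -0.2729), θ = 198°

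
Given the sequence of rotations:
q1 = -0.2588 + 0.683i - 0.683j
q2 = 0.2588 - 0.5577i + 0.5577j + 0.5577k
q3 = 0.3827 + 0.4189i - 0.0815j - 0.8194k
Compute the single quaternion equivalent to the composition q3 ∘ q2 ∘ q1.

q2 · q1 = 0.6948 + 0.702i + 0.0598j - 0.1443k
q3 · q2 · q1 = -0.1415 + 0.6205i - 0.5485j - 0.5423k
-0.1415 + 0.6205i - 0.5485j - 0.5423k


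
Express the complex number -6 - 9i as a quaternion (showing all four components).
-6 - 9i + 0j + 0k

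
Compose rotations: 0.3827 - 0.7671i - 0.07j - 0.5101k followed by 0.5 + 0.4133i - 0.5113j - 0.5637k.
0.1851 - 0.004i + 0.4126j - 0.8919k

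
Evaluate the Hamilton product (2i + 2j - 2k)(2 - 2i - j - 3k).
-4i + 14j - 2k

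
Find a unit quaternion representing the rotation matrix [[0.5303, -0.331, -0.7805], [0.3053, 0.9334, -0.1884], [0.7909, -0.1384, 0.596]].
0.8746 + 0.0143i - 0.4492j + 0.1819k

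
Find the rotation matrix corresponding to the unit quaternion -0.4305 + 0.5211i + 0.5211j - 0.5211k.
[[-0.0862, 0.0944, -0.9918], [0.9918, -0.0862, -0.0944], [-0.0944, -0.9918, -0.0862]]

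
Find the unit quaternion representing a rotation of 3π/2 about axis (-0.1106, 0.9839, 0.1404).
-0.7071 - 0.0782i + 0.6957j + 0.0993k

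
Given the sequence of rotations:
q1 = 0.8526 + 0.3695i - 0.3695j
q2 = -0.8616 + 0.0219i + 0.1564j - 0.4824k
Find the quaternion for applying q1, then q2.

q2 · q1 = -0.6849 - 0.4779i + 0.2735j - 0.4772k
-0.6849 - 0.4779i + 0.2735j - 0.4772k


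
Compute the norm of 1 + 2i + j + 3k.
√15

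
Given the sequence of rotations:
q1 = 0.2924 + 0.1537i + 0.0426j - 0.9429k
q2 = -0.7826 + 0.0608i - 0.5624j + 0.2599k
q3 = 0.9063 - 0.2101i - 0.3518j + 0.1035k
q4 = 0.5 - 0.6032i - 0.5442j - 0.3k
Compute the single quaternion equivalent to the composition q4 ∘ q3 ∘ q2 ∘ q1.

q2 · q1 = 0.0308 + 0.4167i - 0.1005j + 0.9029k
q3 · q2 · q1 = -0.0133 + 0.0639i + 0.1309j + 0.9892k
q4 · q3 · q2 · q1 = 0.3999 - 0.4591i + 0.6502j + 0.4544k
0.3999 - 0.4591i + 0.6502j + 0.4544k


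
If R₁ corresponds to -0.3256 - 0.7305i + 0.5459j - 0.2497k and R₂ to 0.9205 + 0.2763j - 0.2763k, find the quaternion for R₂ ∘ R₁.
-0.5195 - 0.5906i + 0.6144j + 0.062k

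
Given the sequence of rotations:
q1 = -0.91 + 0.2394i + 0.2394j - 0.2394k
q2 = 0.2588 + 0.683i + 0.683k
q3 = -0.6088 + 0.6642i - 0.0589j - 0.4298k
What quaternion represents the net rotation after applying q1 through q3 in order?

q2 · q1 = -0.2355 - 0.7231i + 0.389j - 0.52k
q3 · q2 · q1 = 0.4231 + 0.4816i + 0.4332j + 0.6336k
0.4231 + 0.4816i + 0.4332j + 0.6336k


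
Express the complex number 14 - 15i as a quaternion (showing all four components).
14 - 15i + 0j + 0k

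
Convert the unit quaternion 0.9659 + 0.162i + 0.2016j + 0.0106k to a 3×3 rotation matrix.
[[0.9185, 0.0448, 0.3929], [0.0858, 0.9473, -0.3087], [-0.386, 0.3172, 0.8662]]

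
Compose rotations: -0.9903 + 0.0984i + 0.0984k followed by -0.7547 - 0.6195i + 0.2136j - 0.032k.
0.8115 + 0.5602i - 0.1537j - 0.0636k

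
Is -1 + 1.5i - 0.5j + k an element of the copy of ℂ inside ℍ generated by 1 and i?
No. The quaternion -1 + 1.5i - 0.5j + k has j-coefficient y = -0.5 and k-coefficient z = 1, not both zero, so it does not lie in the complex subalgebra spanned by 1 and i.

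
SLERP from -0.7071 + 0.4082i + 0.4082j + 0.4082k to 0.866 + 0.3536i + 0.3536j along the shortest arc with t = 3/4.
-0.9624 - 0.168i - 0.168j + 0.1317k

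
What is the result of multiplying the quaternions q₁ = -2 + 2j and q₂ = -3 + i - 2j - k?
10 - 4i - 2j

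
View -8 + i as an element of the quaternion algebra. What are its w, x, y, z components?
-8 + i + 0j + 0k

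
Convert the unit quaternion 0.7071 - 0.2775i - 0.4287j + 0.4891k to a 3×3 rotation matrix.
[[0.154, -0.4538, -0.8777], [0.9296, 0.3675, -0.0269], [0.3348, -0.8118, 0.4784]]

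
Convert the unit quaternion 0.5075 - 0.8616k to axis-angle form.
axis = (0, 0, -1), θ = 119°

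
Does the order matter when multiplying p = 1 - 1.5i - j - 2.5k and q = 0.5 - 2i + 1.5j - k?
Yes: pq = -3.5 + 2i + 4.5j - 6.5k ≠ -3.5 - 7.5i - 2.5j + 2k = qp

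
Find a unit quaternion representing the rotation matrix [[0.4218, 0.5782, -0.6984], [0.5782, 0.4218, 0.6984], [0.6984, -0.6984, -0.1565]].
0.6494 - 0.5377i - 0.5377j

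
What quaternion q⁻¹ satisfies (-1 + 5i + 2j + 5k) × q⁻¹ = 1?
-0.0182 - 0.0909i - 0.0364j - 0.0909k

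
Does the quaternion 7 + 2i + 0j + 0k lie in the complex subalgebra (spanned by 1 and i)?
Yes. The quaternion 7 + 2i has j- and k-coefficients y = z = 0, so it lies in the complex subalgebra spanned by 1 and i.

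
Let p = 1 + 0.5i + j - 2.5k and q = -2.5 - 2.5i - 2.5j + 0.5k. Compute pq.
2.5 - 9.5i + j + 8k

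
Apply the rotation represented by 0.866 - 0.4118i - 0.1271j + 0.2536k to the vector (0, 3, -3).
(0.283, -0.35, -4.219)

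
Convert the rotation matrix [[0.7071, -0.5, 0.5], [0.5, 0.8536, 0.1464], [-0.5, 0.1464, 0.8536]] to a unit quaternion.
0.9239 + 0.2706j + 0.2706k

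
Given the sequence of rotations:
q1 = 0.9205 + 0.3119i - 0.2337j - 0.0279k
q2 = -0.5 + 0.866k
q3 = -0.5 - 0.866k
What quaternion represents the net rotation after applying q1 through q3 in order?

q2 · q1 = -0.4361 + 0.0464i + 0.387j + 0.8111k
q3 · q2 · q1 = 0.9205 + 0.3119i - 0.2337j - 0.0279k
0.9205 + 0.3119i - 0.2337j - 0.0279k


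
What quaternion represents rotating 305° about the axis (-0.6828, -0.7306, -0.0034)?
-0.887 - 0.3153i - 0.3374j - 0.0016k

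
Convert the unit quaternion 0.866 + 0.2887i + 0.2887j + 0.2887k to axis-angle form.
axis = (√3/3, √3/3, √3/3), θ = π/3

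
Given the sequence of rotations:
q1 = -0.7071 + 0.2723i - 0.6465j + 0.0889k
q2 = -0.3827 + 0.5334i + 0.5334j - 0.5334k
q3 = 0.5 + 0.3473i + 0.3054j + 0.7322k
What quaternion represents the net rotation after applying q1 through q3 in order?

q2 · q1 = 0.5176 - 0.7788i - 0.3224j - 0.1469k
q3 · q2 · q1 = 0.7353 - 0.0184i - 0.5223j + 0.4314k
0.7353 - 0.0184i - 0.5223j + 0.4314k


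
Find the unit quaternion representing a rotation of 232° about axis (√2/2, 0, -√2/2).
-0.4384 + 0.6355i - 0.6355k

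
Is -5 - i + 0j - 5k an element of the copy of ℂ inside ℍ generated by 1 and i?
No. The quaternion -5 - i - 5k has j-coefficient y = 0 and k-coefficient z = -5, not both zero, so it does not lie in the complex subalgebra spanned by 1 and i.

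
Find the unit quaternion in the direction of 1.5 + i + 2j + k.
0.5222 + 0.3482i + 0.6963j + 0.3482k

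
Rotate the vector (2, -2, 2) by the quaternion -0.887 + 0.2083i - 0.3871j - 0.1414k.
(3.4, -0.609, 0.256)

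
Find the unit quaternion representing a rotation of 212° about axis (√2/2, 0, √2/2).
-0.2756 + 0.6797i + 0.6797k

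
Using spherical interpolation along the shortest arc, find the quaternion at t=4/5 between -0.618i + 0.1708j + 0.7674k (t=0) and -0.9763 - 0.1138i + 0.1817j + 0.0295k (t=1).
-0.9009 - 0.2827i + 0.2168j + 0.2478k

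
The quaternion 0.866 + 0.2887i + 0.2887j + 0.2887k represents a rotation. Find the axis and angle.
axis = (√3/3, √3/3, √3/3), θ = π/3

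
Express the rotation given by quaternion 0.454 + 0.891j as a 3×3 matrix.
[[-0.5878, 0, 0.809], [0, 1, 0], [-0.809, 0, -0.5878]]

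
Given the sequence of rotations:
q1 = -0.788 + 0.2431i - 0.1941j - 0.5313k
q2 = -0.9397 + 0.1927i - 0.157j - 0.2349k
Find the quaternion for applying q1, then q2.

q2 · q1 = 0.5384 - 0.3425i + 0.3514j + 0.6851k
0.5384 - 0.3425i + 0.3514j + 0.6851k


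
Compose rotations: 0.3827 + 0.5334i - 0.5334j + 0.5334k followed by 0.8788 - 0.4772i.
0.5909 + 0.2861i - 0.2142j + 0.7233k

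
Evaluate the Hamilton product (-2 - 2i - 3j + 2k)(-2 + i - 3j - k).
-1 + 11i + 12j + 7k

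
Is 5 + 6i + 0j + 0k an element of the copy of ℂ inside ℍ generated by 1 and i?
Yes. The quaternion 5 + 6i has j- and k-coefficients y = z = 0, so it lies in the complex subalgebra spanned by 1 and i.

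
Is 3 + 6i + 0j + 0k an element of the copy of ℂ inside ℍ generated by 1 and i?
Yes. The quaternion 3 + 6i has j- and k-coefficients y = z = 0, so it lies in the complex subalgebra spanned by 1 and i.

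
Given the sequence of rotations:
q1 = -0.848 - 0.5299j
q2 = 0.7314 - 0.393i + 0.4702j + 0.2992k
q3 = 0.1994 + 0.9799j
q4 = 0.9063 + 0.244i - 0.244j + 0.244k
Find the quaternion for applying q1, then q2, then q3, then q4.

q2 · q1 = -0.3711 + 0.4918i - 0.7863j - 0.0455k
q3 · q2 · q1 = 0.6965 + 0.0535i - 0.5204j - 0.491k
q4 · q3 · q2 · q1 = 0.611 + 0.4652i - 0.5087j - 0.389k
0.611 + 0.4652i - 0.5087j - 0.389k


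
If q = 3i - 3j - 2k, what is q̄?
-3i + 3j + 2k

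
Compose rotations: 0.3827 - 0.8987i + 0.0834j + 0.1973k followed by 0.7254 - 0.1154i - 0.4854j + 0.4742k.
0.1208 - 0.8314i - 0.5287j - 0.1213k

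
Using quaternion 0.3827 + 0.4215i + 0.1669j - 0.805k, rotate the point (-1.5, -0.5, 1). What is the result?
(-0.402, 0.448, 1.772)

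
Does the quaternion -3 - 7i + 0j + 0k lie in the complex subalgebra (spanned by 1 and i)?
Yes. The quaternion -3 - 7i has j- and k-coefficients y = z = 0, so it lies in the complex subalgebra spanned by 1 and i.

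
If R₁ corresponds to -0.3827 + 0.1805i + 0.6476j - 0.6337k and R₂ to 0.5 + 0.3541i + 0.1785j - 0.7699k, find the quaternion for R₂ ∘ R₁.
-0.8587 + 0.3402i + 0.3409j + 0.1749k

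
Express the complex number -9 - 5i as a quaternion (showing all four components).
-9 - 5i + 0j + 0k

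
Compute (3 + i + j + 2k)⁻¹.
0.2 - 0.0667i - 0.0667j - 0.1333k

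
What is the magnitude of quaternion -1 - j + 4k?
√18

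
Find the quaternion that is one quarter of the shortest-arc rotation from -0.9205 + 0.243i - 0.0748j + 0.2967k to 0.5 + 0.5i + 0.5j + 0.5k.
-0.9673 + 0.0418i - 0.2338j + 0.0884k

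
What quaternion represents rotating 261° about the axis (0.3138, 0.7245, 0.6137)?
-0.6494 + 0.2386i + 0.5509j + 0.4667k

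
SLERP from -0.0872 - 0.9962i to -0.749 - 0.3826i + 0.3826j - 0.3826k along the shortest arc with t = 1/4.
-0.3009 - 0.9392i + 0.1169j - 0.1169k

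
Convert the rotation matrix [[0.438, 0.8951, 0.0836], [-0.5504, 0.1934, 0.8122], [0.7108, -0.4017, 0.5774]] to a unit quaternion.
0.7431 - 0.4084i - 0.211j - 0.4863k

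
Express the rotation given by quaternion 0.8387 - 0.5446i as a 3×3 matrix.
[[1, 0, 0], [0, 0.4068, 0.9135], [0, -0.9135, 0.4068]]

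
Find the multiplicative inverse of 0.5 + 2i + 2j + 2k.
0.0408 - 0.1633i - 0.1633j - 0.1633k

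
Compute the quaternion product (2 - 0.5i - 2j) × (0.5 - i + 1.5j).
3.5 - 2.25i + 2j - 2.75k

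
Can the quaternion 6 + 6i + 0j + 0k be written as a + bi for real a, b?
Yes. The quaternion 6 + 6i has j- and k-coefficients y = z = 0, so it lies in the complex subalgebra spanned by 1 and i.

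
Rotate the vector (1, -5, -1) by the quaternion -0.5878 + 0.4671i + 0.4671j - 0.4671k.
(1.677, 0.236, 4.913)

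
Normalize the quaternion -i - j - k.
-0.5774i - 0.5774j - 0.5774k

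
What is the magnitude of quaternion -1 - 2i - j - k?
√7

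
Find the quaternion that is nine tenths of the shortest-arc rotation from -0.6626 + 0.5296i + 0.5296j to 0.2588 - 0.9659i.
-0.3123 + 0.9481i + 0.0593j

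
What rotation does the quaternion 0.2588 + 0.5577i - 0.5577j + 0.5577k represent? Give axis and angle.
axis = (√3/3, -√3/3, √3/3), θ = 5π/6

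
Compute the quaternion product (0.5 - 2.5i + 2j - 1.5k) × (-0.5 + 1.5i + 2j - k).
-2 + 3i - 4.75j - 7.75k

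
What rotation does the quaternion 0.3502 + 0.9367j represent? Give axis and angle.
axis = (0, 1, 0), θ = 139°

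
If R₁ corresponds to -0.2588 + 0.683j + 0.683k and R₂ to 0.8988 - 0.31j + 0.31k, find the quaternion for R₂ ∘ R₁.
-0.2326 - 0.4235i + 0.6941j + 0.5337k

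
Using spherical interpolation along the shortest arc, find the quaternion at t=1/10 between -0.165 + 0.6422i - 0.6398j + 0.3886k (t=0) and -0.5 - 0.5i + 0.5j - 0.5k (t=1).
-0.0965 + 0.6423i - 0.6402j + 0.4102k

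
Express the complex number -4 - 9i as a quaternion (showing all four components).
-4 - 9i + 0j + 0k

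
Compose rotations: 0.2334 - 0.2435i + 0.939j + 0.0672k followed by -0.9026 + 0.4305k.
-0.2396 - 0.1845i - 0.9524j + 0.0398k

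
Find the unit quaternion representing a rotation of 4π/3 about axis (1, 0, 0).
-0.5 + 0.866i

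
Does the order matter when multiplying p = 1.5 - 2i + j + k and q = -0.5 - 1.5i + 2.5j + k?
Yes: pq = -7.25 - 2.75i + 3.75j - 2.5k ≠ -7.25 + 0.25i + 2.75j + 4.5k = qp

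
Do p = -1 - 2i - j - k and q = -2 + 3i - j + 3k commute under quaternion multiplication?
No: pq = 10 - 3i + 6j + 4k ≠ 10 + 5i - 6k = qp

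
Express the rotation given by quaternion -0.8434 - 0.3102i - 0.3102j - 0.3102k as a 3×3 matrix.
[[0.6151, -0.3308, 0.7157], [0.7157, 0.6151, -0.3308], [-0.3308, 0.7157, 0.6151]]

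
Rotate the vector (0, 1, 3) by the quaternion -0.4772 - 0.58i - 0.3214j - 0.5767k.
(2.75, -0.887, 1.286)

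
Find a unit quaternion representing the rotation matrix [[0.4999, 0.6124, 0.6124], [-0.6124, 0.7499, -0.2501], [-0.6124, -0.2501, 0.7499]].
0.866 + 0.3536j - 0.3536k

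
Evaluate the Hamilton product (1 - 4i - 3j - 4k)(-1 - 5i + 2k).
-13 - 7i + 31j - 9k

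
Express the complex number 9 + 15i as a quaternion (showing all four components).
9 + 15i + 0j + 0k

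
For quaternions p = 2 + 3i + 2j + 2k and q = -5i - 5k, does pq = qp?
No: pq = 25 - 20i + 5j ≠ 25 - 5j - 20k = qp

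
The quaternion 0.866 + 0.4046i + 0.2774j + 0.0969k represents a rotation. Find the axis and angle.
axis = (0.8091, 0.5548, 0.1938), θ = π/3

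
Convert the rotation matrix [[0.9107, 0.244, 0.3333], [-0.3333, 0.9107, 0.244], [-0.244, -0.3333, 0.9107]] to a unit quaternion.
0.9659 - 0.1494i + 0.1494j - 0.1494k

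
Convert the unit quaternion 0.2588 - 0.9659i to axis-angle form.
axis = (-1, 0, 0), θ = 5π/6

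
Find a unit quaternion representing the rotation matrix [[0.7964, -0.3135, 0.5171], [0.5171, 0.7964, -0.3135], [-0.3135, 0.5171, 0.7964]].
0.9205 + 0.2256i + 0.2256j + 0.2256k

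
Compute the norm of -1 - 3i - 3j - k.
√20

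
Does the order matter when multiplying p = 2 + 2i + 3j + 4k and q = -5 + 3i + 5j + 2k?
Yes: pq = -39 - 18i + 3j - 15k ≠ -39 + 10i - 13j - 17k = qp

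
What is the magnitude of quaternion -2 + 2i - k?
3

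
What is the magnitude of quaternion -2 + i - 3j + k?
√15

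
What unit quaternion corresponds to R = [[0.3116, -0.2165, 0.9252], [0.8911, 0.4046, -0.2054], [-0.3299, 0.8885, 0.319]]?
0.7133 + 0.3834i + 0.4399j + 0.3882k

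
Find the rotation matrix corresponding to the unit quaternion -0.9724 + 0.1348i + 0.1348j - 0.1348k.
[[0.9273, -0.2258, -0.2985], [0.2985, 0.9273, 0.2258], [0.2258, -0.2985, 0.9273]]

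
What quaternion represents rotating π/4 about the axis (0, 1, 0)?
0.9239 + 0.3827j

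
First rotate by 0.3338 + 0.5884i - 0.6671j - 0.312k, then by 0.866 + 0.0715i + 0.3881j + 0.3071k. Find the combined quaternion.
0.6017 + 0.6172i - 0.2452j - 0.4437k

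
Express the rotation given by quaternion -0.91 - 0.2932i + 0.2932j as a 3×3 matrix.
[[0.8281, -0.1719, -0.5336], [-0.1719, 0.8281, -0.5336], [0.5336, 0.5336, 0.6561]]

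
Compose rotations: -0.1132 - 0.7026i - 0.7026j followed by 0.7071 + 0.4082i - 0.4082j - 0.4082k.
-0.08 - 0.8298i - 0.1638j - 0.5274k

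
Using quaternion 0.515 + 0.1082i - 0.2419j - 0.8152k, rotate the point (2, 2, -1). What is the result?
(1.108, -2.772, 0.298)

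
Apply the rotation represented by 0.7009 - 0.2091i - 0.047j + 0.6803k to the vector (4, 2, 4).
(-2.99, 4.784, 2.044)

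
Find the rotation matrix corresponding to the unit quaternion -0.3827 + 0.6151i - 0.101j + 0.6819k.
[[0.0496, 0.3977, 0.9162], [-0.6462, -0.6867, 0.3331], [0.7616, -0.6085, 0.2229]]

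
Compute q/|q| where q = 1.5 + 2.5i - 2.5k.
0.3906 + 0.6509i - 0.6509k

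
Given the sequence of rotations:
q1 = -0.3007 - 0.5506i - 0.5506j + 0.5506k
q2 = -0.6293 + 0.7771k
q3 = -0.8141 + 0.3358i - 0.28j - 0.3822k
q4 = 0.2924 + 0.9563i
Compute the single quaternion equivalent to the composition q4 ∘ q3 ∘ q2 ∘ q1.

q2 · q1 = -0.2386 + 0.7744i - 0.0814j - 0.5802k
q3 · q2 · q1 = -0.3103 - 0.5792i + 0.0319j + 0.753k
q4 · q3 · q2 · q1 = 0.4632 - 0.4661i - 0.7108j + 0.2507k
0.4632 - 0.4661i - 0.7108j + 0.2507k


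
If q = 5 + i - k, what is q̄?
5 - i + k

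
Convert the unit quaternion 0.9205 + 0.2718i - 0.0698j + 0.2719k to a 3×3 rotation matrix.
[[0.8424, -0.5385, 0.0193], [0.4626, 0.7044, -0.5383], [0.2763, 0.4624, 0.8425]]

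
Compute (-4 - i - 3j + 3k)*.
-4 + i + 3j - 3k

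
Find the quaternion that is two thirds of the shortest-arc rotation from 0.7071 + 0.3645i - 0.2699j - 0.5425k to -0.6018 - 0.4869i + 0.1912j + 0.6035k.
0.6395 + 0.4478i - 0.2183j - 0.5855k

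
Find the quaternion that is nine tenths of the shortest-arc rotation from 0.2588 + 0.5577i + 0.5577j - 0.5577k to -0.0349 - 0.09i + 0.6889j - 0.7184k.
-0.0035 - 0.0211i + 0.6933j - 0.7203k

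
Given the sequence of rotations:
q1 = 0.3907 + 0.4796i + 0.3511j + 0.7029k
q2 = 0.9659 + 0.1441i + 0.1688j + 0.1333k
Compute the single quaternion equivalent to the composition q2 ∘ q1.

q2 · q1 = 0.1553 + 0.5914i + 0.3677j + 0.7006k
0.1553 + 0.5914i + 0.3677j + 0.7006k


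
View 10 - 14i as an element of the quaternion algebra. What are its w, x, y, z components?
10 - 14i + 0j + 0k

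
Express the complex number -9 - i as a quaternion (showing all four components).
-9 - i + 0j + 0k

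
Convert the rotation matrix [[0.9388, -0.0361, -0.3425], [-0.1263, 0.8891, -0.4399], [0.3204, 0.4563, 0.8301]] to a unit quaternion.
0.9563 + 0.2343i - 0.1733j - 0.0236k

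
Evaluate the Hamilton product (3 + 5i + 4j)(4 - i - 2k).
17 + 9i + 26j - 2k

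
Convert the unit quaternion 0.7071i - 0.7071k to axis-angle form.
axis = (√2/2, 0, -√2/2), θ = π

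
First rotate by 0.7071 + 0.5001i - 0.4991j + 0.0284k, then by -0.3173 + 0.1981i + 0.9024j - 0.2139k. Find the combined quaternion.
0.133 - 0.0997i + 0.6839j - 0.7104k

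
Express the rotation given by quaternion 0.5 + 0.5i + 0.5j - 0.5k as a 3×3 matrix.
[[0, 1, 0], [0, 0, -1], [-1, 0, 0]]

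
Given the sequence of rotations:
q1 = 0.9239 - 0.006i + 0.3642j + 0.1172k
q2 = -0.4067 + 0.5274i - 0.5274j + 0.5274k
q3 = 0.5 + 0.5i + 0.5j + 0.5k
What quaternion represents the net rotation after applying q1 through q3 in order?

q2 · q1 = -0.2423 + 0.2358i - 0.7004j + 0.6285k
q3 · q2 · q1 = -0.2031 + 0.6612i - 0.6677j - 0.275k
-0.2031 + 0.6612i - 0.6677j - 0.275k


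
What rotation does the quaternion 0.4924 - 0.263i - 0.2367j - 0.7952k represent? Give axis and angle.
axis = (-0.3022, -0.272, -0.9136), θ = 121°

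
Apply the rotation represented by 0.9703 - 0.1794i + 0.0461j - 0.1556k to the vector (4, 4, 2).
(5.222, 2.942, 0.278)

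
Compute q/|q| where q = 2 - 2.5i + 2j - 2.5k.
0.4417 - 0.5522i + 0.4417j - 0.5522k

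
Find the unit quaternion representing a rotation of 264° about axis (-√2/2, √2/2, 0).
-0.6691 - 0.5255i + 0.5255j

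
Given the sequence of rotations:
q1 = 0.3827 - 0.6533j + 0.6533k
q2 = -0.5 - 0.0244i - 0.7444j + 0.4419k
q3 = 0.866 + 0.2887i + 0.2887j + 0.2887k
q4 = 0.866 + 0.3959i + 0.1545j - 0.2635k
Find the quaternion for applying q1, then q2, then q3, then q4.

q2 · q1 = -0.9664 - 0.207i + 0.0577j - 0.1416k
q3 · q2 · q1 = -0.7529 - 0.5158i - 0.2479j - 0.3252k
q4 · q3 · q2 · q1 = -0.4952 - 0.8603i - 0.0663j - 0.1017k
-0.4952 - 0.8603i - 0.0663j - 0.1017k


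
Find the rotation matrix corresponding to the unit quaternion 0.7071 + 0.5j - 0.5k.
[[0, 0.7071, 0.7071], [-0.7071, 0.5, -0.5], [-0.7071, -0.5, 0.5]]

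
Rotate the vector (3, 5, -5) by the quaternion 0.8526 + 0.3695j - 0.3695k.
(1.362, 3.11, -6.89)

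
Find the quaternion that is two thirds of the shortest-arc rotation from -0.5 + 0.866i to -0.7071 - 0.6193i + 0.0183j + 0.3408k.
0.3474 + 0.8958i - 0.0149j - 0.2768k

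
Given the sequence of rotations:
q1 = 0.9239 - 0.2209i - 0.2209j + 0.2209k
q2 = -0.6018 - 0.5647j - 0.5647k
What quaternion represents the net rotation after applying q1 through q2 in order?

q2 · q1 = -0.556 - 0.1165i - 0.264j - 0.7794k
-0.556 - 0.1165i - 0.264j - 0.7794k


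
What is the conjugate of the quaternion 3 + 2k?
3 - 2k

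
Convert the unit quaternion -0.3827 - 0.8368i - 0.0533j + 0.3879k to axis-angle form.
axis = (-0.9058, -0.0577, 0.4199), θ = 5π/4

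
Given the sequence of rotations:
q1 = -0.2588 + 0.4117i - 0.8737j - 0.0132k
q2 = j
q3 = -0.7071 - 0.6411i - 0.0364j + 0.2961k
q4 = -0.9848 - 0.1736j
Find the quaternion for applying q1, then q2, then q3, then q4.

q2 · q1 = 0.8737 - 0.0132i - 0.2588j - 0.4117k
q3 · q2 · q1 = -0.5138 - 0.4592i - 0.1167j + 0.7153k
q4 · q3 · q2 · q1 = 0.4857 + 0.328i + 0.2041j - 0.7841k
0.4857 + 0.328i + 0.2041j - 0.7841k


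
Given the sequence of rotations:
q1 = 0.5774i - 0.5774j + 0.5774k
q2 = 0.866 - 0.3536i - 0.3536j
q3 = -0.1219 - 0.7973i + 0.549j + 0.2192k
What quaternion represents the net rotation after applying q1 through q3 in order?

q2 · q1 = 0.2959i - 0.2959j + 0.9084k
q3 · q2 · q1 = 0.1992 + 0.5275i + 0.8252j - 0.0373k
0.1992 + 0.5275i + 0.8252j - 0.0373k


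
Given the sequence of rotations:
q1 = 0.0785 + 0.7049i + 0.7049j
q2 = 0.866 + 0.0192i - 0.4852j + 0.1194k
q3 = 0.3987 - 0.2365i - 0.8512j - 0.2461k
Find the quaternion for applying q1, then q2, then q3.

q2 · q1 = 0.3965 + 0.5278i + 0.6565j + 0.3649k
q3 · q2 · q1 = 0.9315 - 0.0324i - 0.1193j + 0.3419k
0.9315 - 0.0324i - 0.1193j + 0.3419k


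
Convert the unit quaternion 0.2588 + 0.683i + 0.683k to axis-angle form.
axis = (√2/2, 0, √2/2), θ = 5π/6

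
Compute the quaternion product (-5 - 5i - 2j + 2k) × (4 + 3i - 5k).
5 - 25i - 27j + 39k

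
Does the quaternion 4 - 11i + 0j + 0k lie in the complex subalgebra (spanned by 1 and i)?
Yes. The quaternion 4 - 11i has j- and k-coefficients y = z = 0, so it lies in the complex subalgebra spanned by 1 and i.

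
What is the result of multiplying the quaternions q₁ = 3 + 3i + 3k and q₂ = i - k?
3i + 6j - 3k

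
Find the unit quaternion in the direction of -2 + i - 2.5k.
-0.5963 + 0.2981i - 0.7454k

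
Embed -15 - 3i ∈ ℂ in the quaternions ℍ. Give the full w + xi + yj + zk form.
-15 - 3i + 0j + 0k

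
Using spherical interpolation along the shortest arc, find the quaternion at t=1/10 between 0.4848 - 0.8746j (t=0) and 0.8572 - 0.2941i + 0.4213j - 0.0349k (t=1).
0.606 - 0.0447i - 0.7942j - 0.0053k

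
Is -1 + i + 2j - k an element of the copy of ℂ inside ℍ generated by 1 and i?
No. The quaternion -1 + i + 2j - k has j-coefficient y = 2 and k-coefficient z = -1, not both zero, so it does not lie in the complex subalgebra spanned by 1 and i.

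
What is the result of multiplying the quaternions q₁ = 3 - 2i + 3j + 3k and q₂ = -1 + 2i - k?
4 + 5i + j - 12k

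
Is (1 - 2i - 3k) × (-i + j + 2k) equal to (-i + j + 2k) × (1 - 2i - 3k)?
No: pq = 4 + 2i + 8j ≠ 4 - 4i - 6j + 4k = qp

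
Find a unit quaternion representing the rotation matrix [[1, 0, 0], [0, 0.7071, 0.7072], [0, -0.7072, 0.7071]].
0.9239 - 0.3827i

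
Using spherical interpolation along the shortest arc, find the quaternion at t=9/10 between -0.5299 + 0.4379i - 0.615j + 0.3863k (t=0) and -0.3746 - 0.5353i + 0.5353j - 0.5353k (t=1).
0.2857 + 0.5483i - 0.569j + 0.5422k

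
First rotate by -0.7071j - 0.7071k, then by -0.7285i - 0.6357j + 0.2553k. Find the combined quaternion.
-0.269 + 0.63i - 0.5151j + 0.5151k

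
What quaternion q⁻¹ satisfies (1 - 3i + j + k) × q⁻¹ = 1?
0.0833 + 0.25i - 0.0833j - 0.0833k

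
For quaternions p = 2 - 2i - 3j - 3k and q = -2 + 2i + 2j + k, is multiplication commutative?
No: pq = 9 + 11i + 6j + 10k ≠ 9 + 5i + 14j + 6k = qp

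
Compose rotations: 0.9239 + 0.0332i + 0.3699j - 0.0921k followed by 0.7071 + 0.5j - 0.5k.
0.4223 + 0.1624i + 0.7069j - 0.5437k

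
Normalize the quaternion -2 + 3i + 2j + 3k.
-0.3922 + 0.5883i + 0.3922j + 0.5883k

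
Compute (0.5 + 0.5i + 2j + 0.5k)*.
0.5 - 0.5i - 2j - 0.5k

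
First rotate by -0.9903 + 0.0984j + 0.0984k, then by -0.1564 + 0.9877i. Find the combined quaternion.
0.1549 - 0.9781i - 0.1126j + 0.0818k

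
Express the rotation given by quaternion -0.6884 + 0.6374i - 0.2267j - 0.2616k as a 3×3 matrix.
[[0.7603, -0.6492, -0.0214], [0.0712, 0.0506, 0.9962], [-0.6456, -0.759, 0.0847]]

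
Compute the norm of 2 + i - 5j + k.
√31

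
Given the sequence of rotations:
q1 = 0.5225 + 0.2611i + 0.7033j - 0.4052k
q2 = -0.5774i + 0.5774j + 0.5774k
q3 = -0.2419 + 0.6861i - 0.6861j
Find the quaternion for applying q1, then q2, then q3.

q2 · q1 = -0.0214 - 0.9417i + 0.2185j - 0.2552k
q3 · q2 · q1 = 0.8012 + 0.3882i + 0.1369j - 0.4345k
0.8012 + 0.3882i + 0.1369j - 0.4345k


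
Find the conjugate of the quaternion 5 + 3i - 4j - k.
5 - 3i + 4j + k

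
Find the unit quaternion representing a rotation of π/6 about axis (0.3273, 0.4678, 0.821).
0.9659 + 0.0847i + 0.1211j + 0.2125k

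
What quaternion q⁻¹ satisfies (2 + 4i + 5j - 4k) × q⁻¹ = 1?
0.0328 - 0.0656i - 0.082j + 0.0656k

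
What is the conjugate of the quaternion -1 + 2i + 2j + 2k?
-1 - 2i - 2j - 2k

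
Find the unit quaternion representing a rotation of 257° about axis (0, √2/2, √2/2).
-0.6225 + 0.5534j + 0.5534k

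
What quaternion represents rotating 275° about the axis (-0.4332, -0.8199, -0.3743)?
-0.7373 - 0.2927i - 0.5539j - 0.2529k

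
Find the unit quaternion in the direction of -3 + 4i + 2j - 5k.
-0.4082 + 0.5443i + 0.2722j - 0.6804k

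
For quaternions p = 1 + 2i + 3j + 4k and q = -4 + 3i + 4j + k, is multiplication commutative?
No: pq = -26 - 18i + 2j - 16k ≠ -26 + 8i - 18j - 14k = qp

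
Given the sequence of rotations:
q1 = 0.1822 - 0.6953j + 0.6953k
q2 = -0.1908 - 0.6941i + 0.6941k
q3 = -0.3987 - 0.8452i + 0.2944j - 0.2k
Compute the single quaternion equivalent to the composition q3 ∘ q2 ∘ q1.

q2 · q1 = -0.5174 + 0.3561i + 0.6153j + 0.4764k
q3 · q2 · q1 = 0.4214 + 0.5586i - 0.0662j - 0.7113k
0.4214 + 0.5586i - 0.0662j - 0.7113k


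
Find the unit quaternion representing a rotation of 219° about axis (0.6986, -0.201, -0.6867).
-0.3338 + 0.6585i - 0.1895j - 0.6473k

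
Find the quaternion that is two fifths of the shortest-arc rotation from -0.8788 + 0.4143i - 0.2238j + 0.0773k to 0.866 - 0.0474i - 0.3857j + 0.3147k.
-0.9527 + 0.2895i + 0.0256j - 0.0891k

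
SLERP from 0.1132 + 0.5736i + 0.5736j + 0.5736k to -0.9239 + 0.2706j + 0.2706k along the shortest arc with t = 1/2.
-0.522 + 0.3694i + 0.5436j + 0.5436k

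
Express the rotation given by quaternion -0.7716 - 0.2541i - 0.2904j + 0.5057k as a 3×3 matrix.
[[0.3199, 0.928, 0.1911], [-0.6328, 0.3594, -0.6858], [-0.7051, 0.0984, 0.7022]]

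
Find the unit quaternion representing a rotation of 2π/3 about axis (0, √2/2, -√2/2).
0.5 + 0.6124j - 0.6124k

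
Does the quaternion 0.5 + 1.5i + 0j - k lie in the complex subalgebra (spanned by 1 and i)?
No. The quaternion 0.5 + 1.5i - k has j-coefficient y = 0 and k-coefficient z = -1, not both zero, so it does not lie in the complex subalgebra spanned by 1 and i.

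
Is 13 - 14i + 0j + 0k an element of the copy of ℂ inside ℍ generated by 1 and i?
Yes. The quaternion 13 - 14i has j- and k-coefficients y = z = 0, so it lies in the complex subalgebra spanned by 1 and i.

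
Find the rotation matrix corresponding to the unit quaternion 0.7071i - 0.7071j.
[[0, -1, 0], [-1, 0, 0], [0, 0, -1]]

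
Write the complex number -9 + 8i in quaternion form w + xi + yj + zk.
-9 + 8i + 0j + 0k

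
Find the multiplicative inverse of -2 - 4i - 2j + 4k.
-0.05 + 0.1i + 0.05j - 0.1k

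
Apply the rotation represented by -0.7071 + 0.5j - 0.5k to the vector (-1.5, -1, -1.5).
(1.768, -0.811, -1.311)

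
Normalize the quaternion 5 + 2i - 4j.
0.7454 + 0.2981i - 0.5963j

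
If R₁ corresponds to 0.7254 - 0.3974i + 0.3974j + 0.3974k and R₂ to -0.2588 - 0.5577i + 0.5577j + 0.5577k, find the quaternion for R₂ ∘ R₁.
-0.8526 - 0.3017i + 0.3017j + 0.3017k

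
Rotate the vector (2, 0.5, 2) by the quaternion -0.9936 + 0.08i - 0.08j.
(2.286, 0.786, 1.551)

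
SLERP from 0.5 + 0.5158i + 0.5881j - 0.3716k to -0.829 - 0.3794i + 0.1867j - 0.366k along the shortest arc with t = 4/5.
0.8558 + 0.4648i - 0.0142j + 0.2269k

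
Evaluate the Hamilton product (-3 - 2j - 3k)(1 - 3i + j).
-1 + 12i + 4j - 9k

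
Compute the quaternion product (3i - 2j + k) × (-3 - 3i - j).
7 - 8i + 3j - 12k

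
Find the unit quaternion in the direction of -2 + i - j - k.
-0.7559 + 0.378i - 0.378j - 0.378k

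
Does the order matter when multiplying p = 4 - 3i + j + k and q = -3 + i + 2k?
Yes: pq = -11 + 15i + 4j + 4k ≠ -11 + 11i - 10j + 6k = qp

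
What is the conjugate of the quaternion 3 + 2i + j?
3 - 2i - j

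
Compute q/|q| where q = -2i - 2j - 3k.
-0.4851i - 0.4851j - 0.7276k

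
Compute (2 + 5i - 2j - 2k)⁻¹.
0.0541 - 0.1351i + 0.0541j + 0.0541k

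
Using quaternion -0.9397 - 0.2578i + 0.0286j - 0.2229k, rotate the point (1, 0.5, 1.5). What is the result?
(0.774, 0.042, 1.703)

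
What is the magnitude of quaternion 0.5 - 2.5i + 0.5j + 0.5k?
√7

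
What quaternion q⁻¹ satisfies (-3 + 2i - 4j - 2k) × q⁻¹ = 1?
-0.0909 - 0.0606i + 0.1212j + 0.0606k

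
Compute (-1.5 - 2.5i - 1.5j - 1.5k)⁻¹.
-0.1154 + 0.1923i + 0.1154j + 0.1154k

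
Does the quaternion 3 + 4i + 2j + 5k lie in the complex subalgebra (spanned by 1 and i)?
No. The quaternion 3 + 4i + 2j + 5k has j-coefficient y = 2 and k-coefficient z = 5, not both zero, so it does not lie in the complex subalgebra spanned by 1 and i.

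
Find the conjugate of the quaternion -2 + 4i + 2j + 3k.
-2 - 4i - 2j - 3k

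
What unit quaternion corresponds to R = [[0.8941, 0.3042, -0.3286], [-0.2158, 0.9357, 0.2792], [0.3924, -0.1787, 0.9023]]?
0.9659 - 0.1185i - 0.1866j - 0.1346k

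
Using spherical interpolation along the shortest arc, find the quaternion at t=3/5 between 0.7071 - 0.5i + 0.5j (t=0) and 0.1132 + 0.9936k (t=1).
0.4869 - 0.2817i + 0.2817j + 0.7773k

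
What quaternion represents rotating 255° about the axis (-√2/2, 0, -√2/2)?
-0.6088 - 0.561i - 0.561k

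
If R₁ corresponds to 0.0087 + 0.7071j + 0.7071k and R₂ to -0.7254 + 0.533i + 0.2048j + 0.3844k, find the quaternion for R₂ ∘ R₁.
-0.4229 - 0.1224i - 0.888j - 0.1327k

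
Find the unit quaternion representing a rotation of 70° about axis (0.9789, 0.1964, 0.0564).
0.8192 + 0.5615i + 0.1127j + 0.0323k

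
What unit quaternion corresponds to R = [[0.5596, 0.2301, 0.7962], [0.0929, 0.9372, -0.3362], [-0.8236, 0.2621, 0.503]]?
0.866 + 0.1727i + 0.4676j - 0.0396k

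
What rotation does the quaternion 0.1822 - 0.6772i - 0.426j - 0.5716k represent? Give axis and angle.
axis = (-0.6887, -0.4333, -0.5813), θ = 159°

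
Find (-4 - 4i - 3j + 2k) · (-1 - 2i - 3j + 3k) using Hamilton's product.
-19 + 9i + 23j - 8k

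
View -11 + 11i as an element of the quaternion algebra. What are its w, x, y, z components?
-11 + 11i + 0j + 0k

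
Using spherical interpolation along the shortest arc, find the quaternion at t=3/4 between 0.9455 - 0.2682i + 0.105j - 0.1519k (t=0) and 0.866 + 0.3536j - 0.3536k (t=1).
0.9016 - 0.069i + 0.2958j - 0.3079k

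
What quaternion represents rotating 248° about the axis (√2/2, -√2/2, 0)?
-0.5592 + 0.5862i - 0.5862j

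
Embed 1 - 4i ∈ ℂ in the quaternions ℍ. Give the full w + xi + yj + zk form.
1 - 4i + 0j + 0k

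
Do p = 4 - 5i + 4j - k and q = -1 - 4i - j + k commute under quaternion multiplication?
No: pq = -19 - 8i + j + 26k ≠ -19 - 14i - 17j - 16k = qp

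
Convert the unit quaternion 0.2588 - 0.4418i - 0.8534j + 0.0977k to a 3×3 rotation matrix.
[[-0.4757, 0.7035, -0.528], [0.8046, 0.5905, 0.0619], [0.3554, -0.3954, -0.847]]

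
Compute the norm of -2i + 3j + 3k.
√22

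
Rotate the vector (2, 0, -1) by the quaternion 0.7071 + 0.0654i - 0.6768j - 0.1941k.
(1, -0.896, 1.788)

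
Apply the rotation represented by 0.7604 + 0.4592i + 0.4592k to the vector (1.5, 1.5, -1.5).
(-0.813, 2.33, 0.813)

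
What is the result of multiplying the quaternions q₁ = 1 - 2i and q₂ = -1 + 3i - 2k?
5 + 5i - 4j - 2k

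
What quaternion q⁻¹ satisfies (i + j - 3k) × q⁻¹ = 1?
-0.0909i - 0.0909j + 0.2727k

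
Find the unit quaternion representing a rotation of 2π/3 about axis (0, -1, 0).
0.5 - 0.866j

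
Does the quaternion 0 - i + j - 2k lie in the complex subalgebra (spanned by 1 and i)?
No. The quaternion -i + j - 2k has j-coefficient y = 1 and k-coefficient z = -2, not both zero, so it does not lie in the complex subalgebra spanned by 1 and i.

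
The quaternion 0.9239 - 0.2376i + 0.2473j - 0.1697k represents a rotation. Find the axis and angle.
axis = (-0.621, 0.6463, -0.4435), θ = π/4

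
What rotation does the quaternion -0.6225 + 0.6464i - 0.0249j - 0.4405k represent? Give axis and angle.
axis = (0.8259, -0.0318, -0.5629), θ = 257°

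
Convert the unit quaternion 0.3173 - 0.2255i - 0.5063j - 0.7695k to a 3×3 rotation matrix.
[[-0.6969, 0.7167, 0.0257], [-0.26, -0.286, 0.9223], [0.6683, 0.6361, 0.3856]]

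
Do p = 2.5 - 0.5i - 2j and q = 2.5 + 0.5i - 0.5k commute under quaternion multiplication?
No: pq = 6.5 + i - 5.25j - 0.25k ≠ 6.5 - i - 4.75j - 2.25k = qp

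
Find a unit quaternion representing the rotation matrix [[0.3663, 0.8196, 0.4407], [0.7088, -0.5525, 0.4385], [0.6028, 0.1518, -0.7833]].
-0.0872 + 0.8219i + 0.4649j + 0.3174k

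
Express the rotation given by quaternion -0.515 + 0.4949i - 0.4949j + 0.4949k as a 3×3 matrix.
[[0.0203, 0.0199, 0.9996], [-0.9996, 0.0203, 0.0199], [-0.0199, -0.9996, 0.0203]]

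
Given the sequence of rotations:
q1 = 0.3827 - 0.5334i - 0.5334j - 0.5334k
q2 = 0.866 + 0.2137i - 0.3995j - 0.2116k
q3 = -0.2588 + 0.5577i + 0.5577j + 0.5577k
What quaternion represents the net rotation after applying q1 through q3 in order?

q2 · q1 = 0.1194 - 0.2799i - 0.388j - 0.87k
q3 · q2 · q1 = 0.8268 - 0.1298i + 0.4961j + 0.2315k
0.8268 - 0.1298i + 0.4961j + 0.2315k


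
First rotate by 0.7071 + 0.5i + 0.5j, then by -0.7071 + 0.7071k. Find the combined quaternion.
-0.5 - 0.7071i + 0.5k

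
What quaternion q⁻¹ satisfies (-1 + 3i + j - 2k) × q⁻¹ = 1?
-0.0667 - 0.2i - 0.0667j + 0.1333k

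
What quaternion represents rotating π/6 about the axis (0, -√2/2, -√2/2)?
0.9659 - 0.183j - 0.183k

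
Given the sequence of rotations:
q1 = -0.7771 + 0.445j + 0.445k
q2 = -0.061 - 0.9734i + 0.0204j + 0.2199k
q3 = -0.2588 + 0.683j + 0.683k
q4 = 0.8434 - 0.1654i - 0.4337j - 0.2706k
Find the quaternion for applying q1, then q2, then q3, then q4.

q2 · q1 = -0.0595 + 0.6677i + 0.3902j - 0.6312k
q3 · q2 · q1 = 0.18 - 0.8704i + 0.3144j - 0.3333k
q4 · q3 · q2 · q1 = 0.054 - 0.5342i + 0.3675j - 0.7593k
0.054 - 0.5342i + 0.3675j - 0.7593k


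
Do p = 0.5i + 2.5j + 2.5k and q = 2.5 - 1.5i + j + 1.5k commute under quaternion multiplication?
No: pq = -5.5 + 2.5i + 1.75j + 10.5k ≠ -5.5 + 10.75j + 2k = qp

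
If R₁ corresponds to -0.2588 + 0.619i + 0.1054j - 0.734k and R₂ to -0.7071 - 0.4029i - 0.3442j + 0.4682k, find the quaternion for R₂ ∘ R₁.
0.8123 - 0.1301i + 0.0086j + 0.5684k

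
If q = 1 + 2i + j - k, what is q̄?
1 - 2i - j + k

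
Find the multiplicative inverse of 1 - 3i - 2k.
0.0714 + 0.2143i + 0.1429k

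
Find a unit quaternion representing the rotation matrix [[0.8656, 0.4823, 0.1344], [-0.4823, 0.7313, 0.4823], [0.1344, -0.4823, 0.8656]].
0.9304 - 0.2592i - 0.2592k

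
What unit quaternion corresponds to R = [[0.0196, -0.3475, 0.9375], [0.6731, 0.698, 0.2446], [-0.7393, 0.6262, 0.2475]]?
0.7009 + 0.1361i + 0.5981j + 0.364k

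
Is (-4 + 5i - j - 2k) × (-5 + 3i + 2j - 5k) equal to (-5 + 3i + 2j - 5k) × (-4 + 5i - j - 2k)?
No: pq = -3 - 28i + 16j + 43k ≠ -3 - 46i - 22j + 17k = qp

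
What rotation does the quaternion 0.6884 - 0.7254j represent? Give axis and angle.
axis = (0, -1, 0), θ = 93°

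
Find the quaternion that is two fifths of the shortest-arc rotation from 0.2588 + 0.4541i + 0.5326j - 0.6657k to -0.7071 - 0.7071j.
0.4977 + 0.3031i + 0.6805j - 0.4443k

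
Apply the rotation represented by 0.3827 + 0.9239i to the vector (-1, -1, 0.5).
(-1, 0.354, -1.061)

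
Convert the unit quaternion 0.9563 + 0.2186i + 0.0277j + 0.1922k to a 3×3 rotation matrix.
[[0.9246, -0.3555, 0.137], [0.3797, 0.8305, -0.4074], [0.0311, 0.4287, 0.9029]]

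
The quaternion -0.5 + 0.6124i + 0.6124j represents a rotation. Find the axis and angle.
axis = (√2/2, √2/2, 0), θ = 4π/3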